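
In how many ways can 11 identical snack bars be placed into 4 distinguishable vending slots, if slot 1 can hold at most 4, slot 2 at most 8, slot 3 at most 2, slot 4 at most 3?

Without the upper bounds there are C(14,3) = 364 ways to split 11 among 4 vending slots.
Subtract solutions that violate a single cap (substitute x_i' = x_i − (cap_i+1)): x_1 ≥ 5 gives C(9,3) = 84; x_2 ≥ 9 gives C(5,3) = 10; x_3 ≥ 3 gives C(11,3) = 165; x_4 ≥ 4 gives C(10,3) = 120. Together 379.
Add back pairs where two caps are both exceeded: 0 + 20 + 10 + 0 + 0 + 35 = 65.
By inclusion–exclusion the count is 364 − 379 + 65 = 50.

50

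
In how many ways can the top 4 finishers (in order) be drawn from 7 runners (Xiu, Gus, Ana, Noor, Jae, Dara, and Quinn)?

This is an ordered selection of 4 from 7: P(7,4).
That gives 7 × 6 × 5 × 4 = 840.

840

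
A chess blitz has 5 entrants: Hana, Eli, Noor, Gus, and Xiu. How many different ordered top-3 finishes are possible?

There are 5 choices for 1st place, 4 for 2nd, and 3 for 3rd.
That gives 5 × 4 × 3 = 60.

60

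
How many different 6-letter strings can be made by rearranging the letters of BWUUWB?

90

Letter multiplicities in BWUUWB: B×2, U×2, W×2.
Dividing 6! = 720 by 2!·2!·2! = 8 for the repeated letters gives 90.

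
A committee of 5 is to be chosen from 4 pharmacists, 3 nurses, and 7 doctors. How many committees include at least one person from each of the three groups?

1288

With no constraint there are C(14,5) = 2002 possible selections.
Selections missing a whole group: no pharmacists → C(10,5) = 252; no nurses → C(11,5) = 462; no doctors → C(7,5) = 21.
Add back selections omitting two groups (i.e. drawn from a single group): C(4,5) + C(3,5) + C(7,5) = 21.
By inclusion–exclusion: 2002 − 735 + 21 = 1288.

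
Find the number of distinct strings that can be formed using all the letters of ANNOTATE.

5040

The 8 letters of ANNOTATE have repeats: A appearing twice, N appearing twice, and T appearing twice.
Dividing 8! = 40320 by 2!·2!·2! = 8 for the repeated letters gives 5040.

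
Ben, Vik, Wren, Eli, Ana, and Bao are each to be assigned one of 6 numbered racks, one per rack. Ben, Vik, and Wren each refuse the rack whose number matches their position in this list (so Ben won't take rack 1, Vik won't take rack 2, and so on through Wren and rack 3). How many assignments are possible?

Let Aᵢ (for i ∈ {1, 2, 3}) be the placements that put person i in their forbidden rack. Any j of these fix j positions, leaving (6−j)! ways to fill the rest, and there are C(3,j) ways to pick which j.
By inclusion–exclusion, the number of valid placements is Σ_{j=0}^{3} (−1)^j C(3,j)·(6−j)!.
Computing: 720 − 360 + 72 − 6 = 426.

426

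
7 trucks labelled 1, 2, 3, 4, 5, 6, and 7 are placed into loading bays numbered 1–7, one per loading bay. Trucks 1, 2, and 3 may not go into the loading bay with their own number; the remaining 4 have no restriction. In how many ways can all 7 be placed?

Let Aᵢ (for i ∈ {1, 2, 3}) be the placements that put truck i in its forbidden loading bay. Any j of these fix j positions, leaving (7−j)! ways to fill the rest, and there are C(3,j) ways to pick which j.
By inclusion–exclusion, the number of valid placements is Σ_{j=0}^{3} (−1)^j C(3,j)·(7−j)!.
Computing: 5040 − 2160 + 360 − 24 = 3216.

3216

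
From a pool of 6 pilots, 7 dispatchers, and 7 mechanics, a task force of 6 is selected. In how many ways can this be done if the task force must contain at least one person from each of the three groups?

32340

With no constraint there are C(20,6) = 38760 possible selections.
Selections missing a whole group: no pilots → C(14,6) = 3003; no dispatchers → C(13,6) = 1716; no mechanics → C(13,6) = 1716.
Add back selections omitting two groups (i.e. drawn from a single group): C(6,6) + C(7,6) + C(7,6) = 15.
By inclusion–exclusion: 38760 − 6435 + 15 = 32340.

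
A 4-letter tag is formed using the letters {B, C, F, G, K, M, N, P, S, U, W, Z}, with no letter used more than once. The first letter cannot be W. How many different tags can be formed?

The first letter has 12−1 = 11 choices (anything except W).
The remaining 3 letters are filled from the other 11 symbols without repetition: 11 × 10 × 9 = 990.
Total: 11 × 990 = 10890.

10890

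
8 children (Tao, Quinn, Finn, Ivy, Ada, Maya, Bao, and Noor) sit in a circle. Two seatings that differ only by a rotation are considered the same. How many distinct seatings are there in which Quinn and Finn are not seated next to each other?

3600

Without the restriction there are (7)! = 5040 seatings.
Those with Quinn next to Finn: fuse the pair into one unit and seat 7 units around a circle — 2·(6)! = 1440.
Subtracting, 5040 − 1440 = 3600.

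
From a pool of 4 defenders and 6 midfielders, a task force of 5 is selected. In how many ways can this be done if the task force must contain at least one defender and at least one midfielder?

Unrestricted: C(10,5) = 252 ways to pick any 5 of the 10.
Selections missing a whole group: no defenders → C(6,5) = 6; no midfielders → C(4,5) = 0.
Both groups omitted at once is impossible, so 252 − 6 = 246.

246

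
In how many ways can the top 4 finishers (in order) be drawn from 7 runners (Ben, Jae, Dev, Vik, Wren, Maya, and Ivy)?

840

This is an ordered selection of 4 from 7: P(7,4).
That gives 7 × 6 × 5 × 4 = 840.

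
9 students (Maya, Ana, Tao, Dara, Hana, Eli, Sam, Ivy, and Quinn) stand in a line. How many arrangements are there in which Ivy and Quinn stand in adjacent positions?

Glue Ivy and Quinn into one block (2 internal orders), leaving 8 units to arrange in a row.
That gives 2 × 8! = 2 × 40320 = 80640.

80640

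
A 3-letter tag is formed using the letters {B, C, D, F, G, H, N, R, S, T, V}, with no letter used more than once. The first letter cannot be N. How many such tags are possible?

900

The first letter has 11−1 = 10 choices (anything except N).
The remaining 2 letters are filled from the other 10 symbols without repetition: 10 × 9 = 90.
Total: 10 × 90 = 900.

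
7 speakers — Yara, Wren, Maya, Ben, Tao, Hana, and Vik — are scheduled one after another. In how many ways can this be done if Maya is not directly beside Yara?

3600

There are 7! = 5040 arrangements in all. If Maya and Yara are adjacent, merging them into one block gives 2·(6)! = 1440 arrangements.
Complementary counting: 5040 − 1440 = 3600.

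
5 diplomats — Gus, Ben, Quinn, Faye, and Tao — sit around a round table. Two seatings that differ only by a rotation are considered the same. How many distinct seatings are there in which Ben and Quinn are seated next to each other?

Glue Ben and Quinn into a block (2 internal orders). Seating 4 units around a circle gives (3)! arrangements.
So 2 × (3)! = 2 × 6 = 12.

12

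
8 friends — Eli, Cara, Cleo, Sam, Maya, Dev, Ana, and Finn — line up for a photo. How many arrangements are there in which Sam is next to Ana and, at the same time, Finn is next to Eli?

2880

Treat {Sam,Ana} as one block (2 orders) and {Finn,Eli} as another (2 orders).
That leaves 6 units to arrange: 2 × 2 × 6! = 4 × 720 = 2880.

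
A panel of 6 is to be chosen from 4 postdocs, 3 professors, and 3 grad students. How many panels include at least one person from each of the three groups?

With no constraint there are C(10,6) = 210 possible selections.
Subtract selections that omit an entire group: no postdocs → C(6,6) = 1; no professors → C(7,6) = 7; no grad students → C(7,6) = 7.
Add back selections omitting two groups (i.e. drawn from a single group): C(4,6) + C(3,6) + C(3,6) = 0.
By inclusion–exclusion: 210 − 15 + 0 = 195.

195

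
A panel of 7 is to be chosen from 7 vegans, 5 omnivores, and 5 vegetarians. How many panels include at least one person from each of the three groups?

Unrestricted: C(17,7) = 19448 ways to pick any 7 of the 17.
Selections missing a whole group: no vegans → C(10,7) = 120; no omnivores → C(12,7) = 792; no vegetarians → C(12,7) = 792.
Add back selections omitting two groups (i.e. drawn from a single group): C(7,7) + C(5,7) + C(5,7) = 1.
By inclusion–exclusion: 19448 − 1704 + 1 = 17745.

17745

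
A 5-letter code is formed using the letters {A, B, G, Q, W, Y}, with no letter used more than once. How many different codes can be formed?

Choose and order 5 of the 6 symbols: the first letter has 6 options, the next 5, and so on down to 2.
6 × 5 × 4 × 3 × 2 = 720.

720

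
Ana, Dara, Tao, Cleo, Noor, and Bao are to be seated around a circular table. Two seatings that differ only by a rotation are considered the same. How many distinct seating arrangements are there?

120

Fix one person's seat to break rotational symmetry; the remaining 5 people can be arranged in (5)! = 120 ways.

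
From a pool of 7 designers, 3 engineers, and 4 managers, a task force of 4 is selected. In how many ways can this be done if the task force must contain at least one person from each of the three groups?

462

With no constraint there are C(14,4) = 1001 possible selections.
Selections missing a whole group: no designers → C(7,4) = 35; no engineers → C(11,4) = 330; no managers → C(10,4) = 210.
Add back selections omitting two groups (i.e. drawn from a single group): C(7,4) + C(3,4) + C(4,4) = 36.
By inclusion–exclusion: 1001 − 575 + 36 = 462.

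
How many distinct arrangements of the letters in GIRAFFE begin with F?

720

With the first slot taken by F, it remains to arrange the other 6 letters (GIRAFE).
Those 6 letters are all distinct, giving (6)! = 720.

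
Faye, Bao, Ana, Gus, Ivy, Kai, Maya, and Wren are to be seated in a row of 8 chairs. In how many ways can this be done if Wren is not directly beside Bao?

Of the 8! = 40320 arrangements, those with Wren and Bao adjacent number 2 × 7! = 10080 (treat the pair as a block with 2 internal orders).
So 40320 − 10080 = 30240 arrangements keep them apart.

30240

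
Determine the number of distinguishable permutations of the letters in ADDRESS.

ADDRESS has 7 letters with D appearing twice and S appearing twice.
The number of distinct arrangements is 7!/(2!·2!) = 5040/4 = 1260.

1260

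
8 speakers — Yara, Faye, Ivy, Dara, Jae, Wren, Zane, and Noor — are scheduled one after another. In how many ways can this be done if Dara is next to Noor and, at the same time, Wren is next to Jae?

2880

Treat {Dara,Noor} as one block (2 orders) and {Wren,Jae} as another (2 orders).
That leaves 6 units to arrange: 2 × 2 × 6! = 4 × 720 = 2880.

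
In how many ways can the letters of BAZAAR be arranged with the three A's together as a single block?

24

Treat the 3 copies of A as a single block. The multiset to arrange is then {AAA, B, R, Z}, 4 items in all.
All 4 items are distinct, so there are (4)! = 24 arrangements.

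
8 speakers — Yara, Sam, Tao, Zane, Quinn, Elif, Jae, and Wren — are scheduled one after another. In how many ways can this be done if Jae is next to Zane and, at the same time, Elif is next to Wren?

2880

Treat {Jae,Zane} as one block (2 orders) and {Elif,Wren} as another (2 orders).
That leaves 6 units to arrange: 2 × 2 × 6! = 4 × 720 = 2880.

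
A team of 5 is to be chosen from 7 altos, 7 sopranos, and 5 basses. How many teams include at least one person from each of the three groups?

With no constraint there are C(19,5) = 11628 possible selections.
Selections missing a whole group: no altos → C(12,5) = 792; no sopranos → C(12,5) = 792; no basses → C(14,5) = 2002.
Add back selections omitting two groups (i.e. drawn from a single group): C(7,5) + C(7,5) + C(5,5) = 43.
By inclusion–exclusion: 11628 − 3586 + 43 = 8085.

8085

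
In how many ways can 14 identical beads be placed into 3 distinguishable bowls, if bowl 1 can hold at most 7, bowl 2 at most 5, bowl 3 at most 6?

15

Ignoring the caps, the number of non-negative solutions to x_1+…+x_3 = 14 is C(16,2) = 120.
Subtract solutions that violate a single cap (substitute x_i' = x_i − (cap_i+1)): x_1 ≥ 8 gives C(8,2) = 28; x_2 ≥ 6 gives C(10,2) = 45; x_3 ≥ 7 gives C(9,2) = 36. Together 109.
Add back pairs where two caps are both exceeded: 1 + 0 + 3 = 4.
By inclusion–exclusion the count is 120 − 109 + 4 = 15.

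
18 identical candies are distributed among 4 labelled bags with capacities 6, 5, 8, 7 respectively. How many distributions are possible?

By stars and bars, unrestricted non-negative solutions to x_1+…+x_4 = 18 number C(18+3,3) = 1330.
Subtract solutions that violate a single cap (substitute x_i' = x_i − (cap_i+1)): x_1 ≥ 7 gives C(14,3) = 364; x_2 ≥ 6 gives C(15,3) = 455; x_3 ≥ 9 gives C(12,3) = 220; x_4 ≥ 8 gives C(13,3) = 286. Together 1325.
Add back pairs where two caps are both exceeded: 56 + 10 + 20 + 20 + 35 + 4 = 145.
By inclusion–exclusion the count is 1330 − 1325 + 145 = 150.

150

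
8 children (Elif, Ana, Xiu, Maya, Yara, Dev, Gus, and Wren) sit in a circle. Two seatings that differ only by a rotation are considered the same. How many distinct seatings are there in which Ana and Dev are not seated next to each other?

3600

All circular seatings of 8 people number (7)! = 5040.
Seatings with Ana beside Dev: treat them as a block with 2 internal orders, giving 2 × (6)! = 1440.
Subtracting, 5040 − 1440 = 3600.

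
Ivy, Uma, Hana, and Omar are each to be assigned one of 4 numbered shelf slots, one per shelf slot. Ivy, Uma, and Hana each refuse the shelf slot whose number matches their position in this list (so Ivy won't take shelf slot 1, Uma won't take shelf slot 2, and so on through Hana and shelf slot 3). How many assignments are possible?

Let Aᵢ (for i ∈ {1, 2, 3}) be the placements that put person i in their forbidden shelf slot. Any j of these fix j positions, leaving (4−j)! ways to fill the rest, and there are C(3,j) ways to pick which j.
By inclusion–exclusion, the number of valid placements is Σ_{j=0}^{3} (−1)^j C(3,j)·(4−j)!.
Computing: 24 − 18 + 6 − 1 = 11.

11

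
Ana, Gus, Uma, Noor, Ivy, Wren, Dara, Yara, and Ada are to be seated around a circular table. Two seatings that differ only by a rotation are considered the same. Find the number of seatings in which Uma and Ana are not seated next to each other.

All circular seatings of 9 people number (8)! = 40320.
Those with Uma next to Ana: fuse the pair into one unit and seat 8 units around a circle — 2·(7)! = 10080.
Subtracting, 40320 − 10080 = 30240.

30240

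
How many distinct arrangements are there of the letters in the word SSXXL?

30

Letter multiplicities in SSXXL: L×1, S×2, X×2.
The number of distinct arrangements is 5!/(2!·2!) = 120/4 = 30.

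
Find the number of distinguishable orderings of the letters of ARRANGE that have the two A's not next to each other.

900

There are 7!/(2!·2!) = 1260 arrangements of ARRANGE in total.
Arrangements with the A's together: treat AA as one letter, giving (6)!/(2!) = 360.
Subtracting, 1260 − 360 = 900 arrangements keep the A's apart.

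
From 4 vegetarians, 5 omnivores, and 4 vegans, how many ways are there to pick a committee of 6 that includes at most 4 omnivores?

Split by how many omnivores are chosen (0 through 4).
Sum: C(5,0)·C(8,6) + C(5,1)·C(8,5) + C(5,2)·C(8,4) + C(5,3)·C(8,3) + C(5,4)·C(8,2) = 28 + 280 + 700 + 560 + 140 = 1708.

1708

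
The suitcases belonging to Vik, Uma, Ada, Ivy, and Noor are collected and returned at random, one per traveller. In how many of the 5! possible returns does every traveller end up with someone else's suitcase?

44

Let Aᵢ be the assignments in which traveller i gets their own suitcase. We want the size of the complement of A₁∪…∪A_5.
By inclusion–exclusion this is Σ_{j=0}^{5} (−1)^j C(5,j)·(5−j)!.
Computing: 120 − 120 + 60 − 20 + 5 − 1 = 44.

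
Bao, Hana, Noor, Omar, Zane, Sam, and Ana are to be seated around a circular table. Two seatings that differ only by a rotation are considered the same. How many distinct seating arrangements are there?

Fix one person's seat to break rotational symmetry; the remaining 6 people can be arranged in (6)! = 720 ways.

720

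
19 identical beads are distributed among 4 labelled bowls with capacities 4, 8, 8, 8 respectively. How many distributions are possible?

By stars and bars, unrestricted non-negative solutions to x_1+…+x_4 = 19 number C(19+3,3) = 1540.
Subtract solutions that violate a single cap (substitute x_i' = x_i − (cap_i+1)): x_1 ≥ 5 gives C(17,3) = 680; x_2 ≥ 9 gives C(13,3) = 286; x_3 ≥ 9 gives C(13,3) = 286; x_4 ≥ 9 gives C(13,3) = 286. Together 1538.
Add back pairs where two caps are both exceeded: 56 + 56 + 56 + 4 + 4 + 4 = 180.
By inclusion–exclusion the count is 1540 − 1538 + 180 = 182.

182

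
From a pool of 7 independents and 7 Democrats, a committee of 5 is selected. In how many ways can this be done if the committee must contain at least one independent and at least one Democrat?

1960

With no constraint there are C(14,5) = 2002 possible selections.
Subtract selections that omit an entire group: no independents → C(7,5) = 21; no Democrats → C(7,5) = 21.
Both groups omitted at once is impossible, so 2002 − 42 = 1960.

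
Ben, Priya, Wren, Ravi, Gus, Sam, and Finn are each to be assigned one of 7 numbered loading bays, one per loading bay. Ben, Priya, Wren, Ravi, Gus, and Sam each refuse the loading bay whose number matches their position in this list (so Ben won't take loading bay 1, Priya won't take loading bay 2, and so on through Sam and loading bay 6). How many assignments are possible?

Let Aᵢ (for 1 ≤ i ≤ 6) be the placements that put person i in their forbidden loading bay. Any j of these fix j positions, leaving (7−j)! ways to fill the rest, and there are C(6,j) ways to pick which j.
By inclusion–exclusion, the number of valid placements is Σ_{j=0}^{6} (−1)^j C(6,j)·(7−j)!.
Computing: 5040 − 4320 + 1800 − 480 + 90 − 12 + 1 = 2119.

2119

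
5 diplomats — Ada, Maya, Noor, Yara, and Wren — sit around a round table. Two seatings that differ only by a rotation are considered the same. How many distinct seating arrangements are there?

Fix one person's seat to break rotational symmetry; the remaining 4 people can be arranged in (4)! = 24 ways.

24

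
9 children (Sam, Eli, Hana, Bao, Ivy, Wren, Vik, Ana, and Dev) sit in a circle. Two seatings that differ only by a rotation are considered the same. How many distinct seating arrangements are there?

40320

Fix one person's seat to break rotational symmetry; the remaining 8 people can be arranged in (8)! = 40320 ways.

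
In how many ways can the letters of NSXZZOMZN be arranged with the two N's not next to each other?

There are 9!/(3!·2!) = 30240 arrangements of NSXZZOMZN in total.
If the two N's are adjacent, glue them into one block, leaving 8 items to arrange: (8)!/(3!) = 6720 ways.
Subtracting, 30240 − 6720 = 23520 arrangements keep the N's apart.

23520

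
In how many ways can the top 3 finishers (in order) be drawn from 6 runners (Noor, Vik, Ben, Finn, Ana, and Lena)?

There are 6 choices for 1st place, 5 for 2nd, and 4 for 3rd.
That gives 6 × 5 × 4 = 120.

120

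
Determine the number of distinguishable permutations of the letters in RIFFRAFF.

840

The 8 letters of RIFFRAFF have repeats: F appearing 4 times and R appearing twice.
Dividing 8! = 40320 by 4!·2! = 48 for the repeated letters gives 840.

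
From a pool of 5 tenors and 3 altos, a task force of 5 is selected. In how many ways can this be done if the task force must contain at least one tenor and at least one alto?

Total 5-person selections from all 8: C(8,5) = 56.
Subtract selections that omit an entire group: no tenors → C(3,5) = 0; no altos → C(5,5) = 1.
Both groups omitted at once is impossible, so 56 − 1 = 55.

55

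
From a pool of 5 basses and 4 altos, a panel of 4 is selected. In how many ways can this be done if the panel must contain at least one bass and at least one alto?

120

With no constraint there are C(9,4) = 126 possible selections.
Subtract selections that omit an entire group: no basses → C(4,4) = 1; no altos → C(5,4) = 5.
Both groups omitted at once is impossible, so 126 − 6 = 120.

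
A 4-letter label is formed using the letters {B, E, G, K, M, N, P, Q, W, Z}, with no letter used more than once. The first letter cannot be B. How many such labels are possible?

4536

The first letter has 10−1 = 9 choices (anything except B).
The remaining 3 letters are filled from the other 9 symbols without repetition: 9 × 8 × 7 = 504.
Total: 9 × 504 = 4536.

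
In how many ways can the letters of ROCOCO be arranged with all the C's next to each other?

Treat the 2 copies of C as a single block. The multiset to arrange is then {CC, O, O, O, R}, 5 items in all.
That gives (5)!/(3!) = 20 arrangements.

20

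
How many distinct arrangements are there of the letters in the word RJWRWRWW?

The 8 letters of RJWRWRWW have repeats: R appearing 3 times and W appearing 4 times.
The number of distinct arrangements is 8!/(4!·3!) = 40320/144 = 280.

280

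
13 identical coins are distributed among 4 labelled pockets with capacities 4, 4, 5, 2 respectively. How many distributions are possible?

Ignoring the caps, the number of non-negative solutions to x_1+…+x_4 = 13 is C(16,3) = 560.
Subtract solutions that violate a single cap (substitute x_i' = x_i − (cap_i+1)): x_1 ≥ 5 gives C(11,3) = 165; x_2 ≥ 5 gives C(11,3) = 165; x_3 ≥ 6 gives C(10,3) = 120; x_4 ≥ 3 gives C(13,3) = 286. Together 736.
Add back pairs where two caps are both exceeded: 20 + 10 + 56 + 10 + 56 + 35 = 187.
Subtract triples: 0 + 1 + 0 + 0 = 1.
By inclusion–exclusion the count is 560 − 736 + 187 − 1 = 10.

10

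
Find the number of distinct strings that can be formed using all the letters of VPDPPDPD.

280

The 8 letters of VPDPPDPD have repeats: D appearing 3 times and P appearing 4 times.
Dividing 8! = 40320 by 4!·3! = 144 for the repeated letters gives 280.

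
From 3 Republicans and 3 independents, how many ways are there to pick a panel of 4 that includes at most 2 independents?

Split by how many independents are chosen (0 through 2).
Sum: C(3,0)·C(3,4) + C(3,1)·C(3,3) + C(3,2)·C(3,2) = 0 + 3 + 9 = 12.

12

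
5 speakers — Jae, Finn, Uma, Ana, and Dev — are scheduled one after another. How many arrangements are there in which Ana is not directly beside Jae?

Of the 5! = 120 arrangements, those with Ana and Jae adjacent number 2 × 4! = 48 (treat the pair as a block with 2 internal orders).
So 120 − 48 = 72 arrangements keep them apart.

72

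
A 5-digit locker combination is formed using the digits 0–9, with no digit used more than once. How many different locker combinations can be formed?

30240

Choose and order 5 of the 10 symbols: the first digit has 10 options, the next 9, and so on down to 6.
10 × 9 × 8 × 7 × 6 = 30240.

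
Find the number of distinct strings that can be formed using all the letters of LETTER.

LETTER has 6 letters with E appearing twice and T appearing twice.
The number of distinct arrangements is 6!/(2!·2!) = 720/4 = 180.

180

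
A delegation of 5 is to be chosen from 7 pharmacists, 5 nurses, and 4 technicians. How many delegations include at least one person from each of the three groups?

With no constraint there are C(16,5) = 4368 possible selections.
Subtract selections that omit an entire group: no pharmacists → C(9,5) = 126; no nurses → C(11,5) = 462; no technicians → C(12,5) = 792.
Add back selections omitting two groups (i.e. drawn from a single group): C(7,5) + C(5,5) + C(4,5) = 22.
By inclusion–exclusion: 4368 − 1380 + 22 = 3010.

3010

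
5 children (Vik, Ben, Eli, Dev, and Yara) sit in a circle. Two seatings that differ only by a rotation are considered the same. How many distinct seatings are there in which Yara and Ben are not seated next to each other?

12

Without the restriction there are (4)! = 24 seatings.
Those with Yara next to Ben: fuse the pair into one unit and seat 4 units around a circle — 2·(3)! = 12.
Subtracting, 24 − 12 = 12.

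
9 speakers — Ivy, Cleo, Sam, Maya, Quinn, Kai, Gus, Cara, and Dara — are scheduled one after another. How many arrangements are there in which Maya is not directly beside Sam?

282240

There are 9! = 362880 arrangements in all. If Maya and Sam are adjacent, merging them into one block gives 2·(8)! = 80640 arrangements.
So 362880 − 80640 = 282240 arrangements keep them apart.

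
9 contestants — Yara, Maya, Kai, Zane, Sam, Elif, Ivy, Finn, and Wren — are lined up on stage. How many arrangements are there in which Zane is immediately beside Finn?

Treat {Zane, Finn} as a single unit. There are 8 units to order, and the pair itself can be ordered 2 ways.
That gives 2 × 8! = 2 × 40320 = 80640.

80640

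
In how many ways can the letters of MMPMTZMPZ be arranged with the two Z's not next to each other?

There are 9!/(4!·2!·2!) = 3780 arrangements of MMPMTZMPZ in total.
Arrangements with the Z's together: treat ZZ as one letter, giving (8)!/(4!·2!) = 840.
Hence 3780 − 840 = 2940.

2940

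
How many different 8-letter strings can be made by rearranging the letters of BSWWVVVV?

840

Letter multiplicities in BSWWVVVV: B×1, S×1, V×4, W×2.
The number of distinct arrangements is 8!/(4!·2!) = 40320/48 = 840.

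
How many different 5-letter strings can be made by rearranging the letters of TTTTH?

5

The 5 letters of TTTTH have repeats: T appearing 4 times.
Dividing 5! = 120 by 4! = 24 for the repeated letters gives 5.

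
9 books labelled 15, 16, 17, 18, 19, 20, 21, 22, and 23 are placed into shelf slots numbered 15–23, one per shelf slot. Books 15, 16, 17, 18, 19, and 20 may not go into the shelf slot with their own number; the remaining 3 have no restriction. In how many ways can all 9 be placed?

Let Aᵢ (for 15 ≤ i ≤ 20) be the placements that put book i in its forbidden shelf slot. Any j of these fix j positions, leaving (9−j)! ways to fill the rest, and there are C(6,j) ways to pick which j.
By inclusion–exclusion, the number of valid placements is Σ_{j=0}^{6} (−1)^j C(6,j)·(9−j)!.
Computing: 362880 − 241920 + 75600 − 14400 + 1800 − 144 + 6 = 183822.

183822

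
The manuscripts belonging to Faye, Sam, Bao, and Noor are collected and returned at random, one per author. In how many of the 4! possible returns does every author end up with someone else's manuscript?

Count assignments avoiding every fixed point. For any j of the 4 authors fixed to their own manuscript, the other 4−j can be arranged in (4−j)! ways.
By inclusion–exclusion this is Σ_{j=0}^{4} (−1)^j C(4,j)·(4−j)!.
Computing: 24 − 24 + 12 − 4 + 1 = 9.

9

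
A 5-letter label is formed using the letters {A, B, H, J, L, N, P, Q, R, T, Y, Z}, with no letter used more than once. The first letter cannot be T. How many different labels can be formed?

The first letter has 12−1 = 11 choices (anything except T).
The remaining 4 letters are filled from the other 11 symbols without repetition: 11 × 10 × 9 × 8 = 7920.
Total: 11 × 7920 = 87120.

87120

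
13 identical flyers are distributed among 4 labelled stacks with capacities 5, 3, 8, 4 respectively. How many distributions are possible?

Ignoring the caps, the number of non-negative solutions to x_1+…+x_4 = 13 is C(16,3) = 560.
Subtract solutions that violate a single cap (substitute x_i' = x_i − (cap_i+1)): x_1 ≥ 6 gives C(10,3) = 120; x_2 ≥ 4 gives C(12,3) = 220; x_3 ≥ 9 gives C(7,3) = 35; x_4 ≥ 5 gives C(11,3) = 165. Together 540.
Add back pairs where two caps are both exceeded: 20 + 0 + 10 + 1 + 35 + 0 = 66.
By inclusion–exclusion the count is 560 − 540 + 66 = 86.

86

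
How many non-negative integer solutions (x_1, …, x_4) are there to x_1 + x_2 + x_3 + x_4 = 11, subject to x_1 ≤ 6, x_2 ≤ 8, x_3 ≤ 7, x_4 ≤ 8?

289

Without the upper bounds there are C(14,3) = 364 ways to split 11 among 4 variables.
Subtract solutions that violate a single cap (substitute x_i' = x_i − (cap_i+1)): x_1 ≥ 7 gives C(7,3) = 35; x_2 ≥ 9 gives C(5,3) = 10; x_3 ≥ 8 gives C(6,3) = 20; x_4 ≥ 9 gives C(5,3) = 10. Together 75.
No two caps can be exceeded simultaneously, so the pair terms are all 0.
By inclusion–exclusion the count is 364 − 75 + 0 = 289.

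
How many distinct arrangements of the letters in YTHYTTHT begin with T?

Fix T in the first position and arrange the remaining 7 letters.
Those 7 letters have H appearing twice, T appearing 3 times, and Y appearing twice, giving (7)!/(3!·2!·2!) = 210.

210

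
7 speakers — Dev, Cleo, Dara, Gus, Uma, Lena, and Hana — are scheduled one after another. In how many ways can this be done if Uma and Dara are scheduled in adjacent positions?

1440

Place the 5 others and the Uma-Dara pair as 6 objects in a line; the pair has 2 internal arrangements.
That gives 2 × 6! = 2 × 720 = 1440.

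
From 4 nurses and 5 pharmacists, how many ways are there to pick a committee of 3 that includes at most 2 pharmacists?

Split by how many pharmacists are chosen (0 through 2).
Sum: C(5,0)·C(4,3) + C(5,1)·C(4,2) + C(5,2)·C(4,1) = 4 + 30 + 40 = 74.

74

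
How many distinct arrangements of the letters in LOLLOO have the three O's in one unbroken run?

Treat the 3 copies of O as a single block. The multiset to arrange is then {OOO, L, L, L}, 4 items in all.
That gives (4)!/(3!) = 4 arrangements.

4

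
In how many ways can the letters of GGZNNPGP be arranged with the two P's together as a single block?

Treat the 2 copies of P as a single block. The multiset to arrange is then {PP, G, G, G, N, N, Z}, 7 items in all.
That gives (7)!/(3!·2!) = 420 arrangements.

420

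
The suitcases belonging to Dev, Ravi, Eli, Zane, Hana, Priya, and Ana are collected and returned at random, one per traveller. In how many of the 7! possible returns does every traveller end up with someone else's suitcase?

1854

Count assignments avoiding every fixed point. For any j of the 7 travellers fixed to their own suitcase, the other 7−j can be arranged in (7−j)! ways.
By inclusion–exclusion this is Σ_{j=0}^{7} (−1)^j C(7,j)·(7−j)!.
Computing: 5040 − 5040 + 2520 − 840 + 210 − 42 + 7 − 1 = 1854.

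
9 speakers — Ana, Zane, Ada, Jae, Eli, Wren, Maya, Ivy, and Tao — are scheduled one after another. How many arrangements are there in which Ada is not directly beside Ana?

282240

Of the 9! = 362880 arrangements, those with Ada and Ana adjacent number 2 × 8! = 80640 (treat the pair as a block with 2 internal orders).
So 362880 − 80640 = 282240 arrangements keep them apart.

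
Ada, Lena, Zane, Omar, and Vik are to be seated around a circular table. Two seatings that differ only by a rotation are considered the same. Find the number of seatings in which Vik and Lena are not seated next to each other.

12

Without the restriction there are (4)! = 24 seatings.
Seatings with Vik beside Lena: treat them as a block with 2 internal orders, giving 2 × (3)! = 12.
Subtracting, 24 − 12 = 12.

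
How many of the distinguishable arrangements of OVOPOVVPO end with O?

Fix O in the last position and arrange the remaining 8 letters.
Those 8 letters have O appearing 3 times, P appearing twice, and V appearing 3 times, giving (8)!/(3!·3!·2!) = 560.

560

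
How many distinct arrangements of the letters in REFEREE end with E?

With the last slot taken by E, it remains to arrange the other 6 letters (RFEREE).
Those 6 letters have E appearing 3 times and R appearing twice, giving (6)!/(3!·2!) = 60.

60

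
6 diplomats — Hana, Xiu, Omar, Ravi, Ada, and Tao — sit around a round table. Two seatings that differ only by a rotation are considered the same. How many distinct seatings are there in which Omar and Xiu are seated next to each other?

48

Treat {Omar, Xiu} as one unit (2 internal orders) and seat the resulting 5 units around the table: (4)! circular arrangements.
So 2 × (4)! = 2 × 24 = 48.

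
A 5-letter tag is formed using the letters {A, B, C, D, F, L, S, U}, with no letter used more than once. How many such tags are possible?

With no repetition, fill the 5 letters in order: 8 choices, then 7, down to 4.
That product is 8 × 7 × 6 × 5 × 4 = 6720.

6720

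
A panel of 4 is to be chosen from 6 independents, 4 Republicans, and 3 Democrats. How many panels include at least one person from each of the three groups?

With no constraint there are C(13,4) = 715 possible selections.
Subtract selections that omit an entire group: no independents → C(7,4) = 35; no Republicans → C(9,4) = 126; no Democrats → C(10,4) = 210.
Add back selections omitting two groups (i.e. drawn from a single group): C(6,4) + C(4,4) + C(3,4) = 16.
By inclusion–exclusion: 715 − 371 + 16 = 360.

360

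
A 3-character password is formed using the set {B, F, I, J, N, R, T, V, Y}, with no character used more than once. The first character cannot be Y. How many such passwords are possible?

448

The first character has 9−1 = 8 choices (anything except Y).
The remaining 2 characters are filled from the other 8 symbols without repetition: 8 × 7 = 56.
Total: 8 × 56 = 448.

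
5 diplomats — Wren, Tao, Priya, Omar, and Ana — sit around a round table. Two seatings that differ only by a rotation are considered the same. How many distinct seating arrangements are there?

Seat Wren anywhere (absorbing the rotational symmetry), then permute the other 4: (4)! = 24.

24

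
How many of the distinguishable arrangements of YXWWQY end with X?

Fix X in the last position and arrange the remaining 5 letters.
Those 5 letters have W appearing twice and Y appearing twice, giving (5)!/(2!·2!) = 30.

30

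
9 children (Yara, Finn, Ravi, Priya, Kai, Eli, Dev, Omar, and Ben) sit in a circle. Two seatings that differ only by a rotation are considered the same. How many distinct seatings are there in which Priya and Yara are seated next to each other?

Glue Priya and Yara into a block (2 internal orders). Seating 8 units around a circle gives (7)! arrangements.
So 2 × (7)! = 2 × 5040 = 10080.

10080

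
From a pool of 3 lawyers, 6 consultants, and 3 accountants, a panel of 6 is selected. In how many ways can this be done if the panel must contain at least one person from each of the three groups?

756

Total 6-person selections from all 12: C(12,6) = 924.
Subtract selections that omit an entire group: no lawyers → C(9,6) = 84; no consultants → C(6,6) = 1; no accountants → C(9,6) = 84.
Add back selections omitting two groups (i.e. drawn from a single group): C(3,6) + C(6,6) + C(3,6) = 1.
By inclusion–exclusion: 924 − 169 + 1 = 756.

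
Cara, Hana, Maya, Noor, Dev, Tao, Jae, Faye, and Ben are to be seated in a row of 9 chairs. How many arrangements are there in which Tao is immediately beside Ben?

Glue Tao and Ben into one block (2 internal orders), leaving 8 units to arrange in a row.
That gives 2 × 8! = 2 × 40320 = 80640.

80640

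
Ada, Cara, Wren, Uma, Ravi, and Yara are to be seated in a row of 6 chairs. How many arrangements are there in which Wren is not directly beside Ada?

Of the 6! = 720 arrangements, those with Wren and Ada adjacent number 2 × 5! = 240 (treat the pair as a block with 2 internal orders).
Complementary counting: 720 − 240 = 480.

480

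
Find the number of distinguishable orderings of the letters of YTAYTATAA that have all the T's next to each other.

105

Treat the 3 copies of T as a single block. The multiset to arrange is then {TTT, A, A, A, A, Y, Y}, 7 items in all.
That gives (7)!/(4!·2!) = 105 arrangements.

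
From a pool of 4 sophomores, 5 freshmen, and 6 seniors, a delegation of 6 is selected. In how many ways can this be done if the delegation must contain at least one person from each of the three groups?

4250

With no constraint there are C(15,6) = 5005 possible selections.
Selections missing a whole group: no sophomores → C(11,6) = 462; no freshmen → C(10,6) = 210; no seniors → C(9,6) = 84.
Add back selections omitting two groups (i.e. drawn from a single group): C(4,6) + C(5,6) + C(6,6) = 1.
By inclusion–exclusion: 5005 − 756 + 1 = 4250.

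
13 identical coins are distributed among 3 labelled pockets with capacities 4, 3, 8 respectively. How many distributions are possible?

By stars and bars, unrestricted non-negative solutions to x_1+…+x_3 = 13 number C(13+2,2) = 105.
Subtract solutions that violate a single cap (substitute x_i' = x_i − (cap_i+1)): x_1 ≥ 5 gives C(10,2) = 45; x_2 ≥ 4 gives C(11,2) = 55; x_3 ≥ 9 gives C(6,2) = 15. Together 115.
Add back pairs where two caps are both exceeded: 15 + 0 + 1 = 16.
By inclusion–exclusion the count is 105 − 115 + 16 = 6.

6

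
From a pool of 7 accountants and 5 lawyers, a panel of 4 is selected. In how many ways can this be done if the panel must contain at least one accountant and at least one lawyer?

Unrestricted: C(12,4) = 495 ways to pick any 4 of the 12.
Selections missing a whole group: no accountants → C(5,4) = 5; no lawyers → C(7,4) = 35.
Both groups omitted at once is impossible, so 495 − 40 = 455.

455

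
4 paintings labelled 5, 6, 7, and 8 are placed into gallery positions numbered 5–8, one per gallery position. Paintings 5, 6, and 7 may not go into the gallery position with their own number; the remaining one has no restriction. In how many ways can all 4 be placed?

Let Aᵢ (for i ∈ {5, 6, 7}) be the placements that put painting i in its forbidden gallery position. Any j of these fix j positions, leaving (4−j)! ways to fill the rest, and there are C(3,j) ways to pick which j.
By inclusion–exclusion, the number of valid placements is Σ_{j=0}^{3} (−1)^j C(3,j)·(4−j)!.
Computing: 24 − 18 + 6 − 1 = 11.

11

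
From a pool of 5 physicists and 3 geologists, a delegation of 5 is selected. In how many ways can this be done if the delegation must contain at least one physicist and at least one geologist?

55

With no constraint there are C(8,5) = 56 possible selections.
Subtract selections that omit an entire group: no physicists → C(3,5) = 0; no geologists → C(5,5) = 1.
Both groups omitted at once is impossible, so 56 − 1 = 55.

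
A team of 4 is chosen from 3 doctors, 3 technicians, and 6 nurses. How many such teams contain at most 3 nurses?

Split by how many nurses are chosen (0 through 3).
Sum: C(6,0)·C(6,4) + C(6,1)·C(6,3) + C(6,2)·C(6,2) + C(6,3)·C(6,1) = 15 + 120 + 225 + 120 = 480.

480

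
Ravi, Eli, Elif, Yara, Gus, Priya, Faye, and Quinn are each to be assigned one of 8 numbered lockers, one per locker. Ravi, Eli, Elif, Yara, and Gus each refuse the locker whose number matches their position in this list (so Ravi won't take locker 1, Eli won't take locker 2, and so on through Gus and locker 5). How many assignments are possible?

21234

Let Aᵢ (for 1 ≤ i ≤ 5) be the placements that put person i in their forbidden locker. Any j of these fix j positions, leaving (8−j)! ways to fill the rest, and there are C(5,j) ways to pick which j.
By inclusion–exclusion, the number of valid placements is Σ_{j=0}^{5} (−1)^j C(5,j)·(8−j)!.
Computing: 40320 − 25200 + 7200 − 1200 + 120 − 6 = 21234.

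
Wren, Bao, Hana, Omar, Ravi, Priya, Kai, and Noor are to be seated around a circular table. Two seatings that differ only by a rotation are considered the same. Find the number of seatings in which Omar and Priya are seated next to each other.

Treat {Omar, Priya} as one unit (2 internal orders) and seat the resulting 7 units around the table: (6)! circular arrangements.
So 2 × (6)! = 2 × 720 = 1440.

1440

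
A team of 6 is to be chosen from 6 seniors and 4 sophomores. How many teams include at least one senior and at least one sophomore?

Total 6-person selections from all 10: C(10,6) = 210.
Subtract selections that omit an entire group: no seniors → C(4,6) = 0; no sophomores → C(6,6) = 1.
Both groups omitted at once is impossible, so 210 − 1 = 209.

209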